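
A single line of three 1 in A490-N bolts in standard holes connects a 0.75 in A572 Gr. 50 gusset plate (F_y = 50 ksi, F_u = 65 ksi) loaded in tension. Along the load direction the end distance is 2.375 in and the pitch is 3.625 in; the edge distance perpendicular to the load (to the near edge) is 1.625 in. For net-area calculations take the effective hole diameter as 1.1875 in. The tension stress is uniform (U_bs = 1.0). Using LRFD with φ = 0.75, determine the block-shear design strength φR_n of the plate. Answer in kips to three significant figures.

184 kips

Shear plane L_v = 2.375 + 2·3.625 = 9.625 in; A_gv = 9.625 × 0.75 = 7.219 in².
A_nv = (9.625 − 2.5·1.1875) × 0.75 = 4.992 in².
A_nt = (1.625 − 0.5·1.1875) × 0.75 = 0.7734 in².
0.6 F_u A_nv = 194.7 kips; 0.6 F_y A_gv = 216.6 kips → shear rupture governs the shear term.
R_n = 194.7 + 1.0 × 65 × 0.7734 = 245 kips.
Design strength φR_n = 0.75 × 245 = 184 kips.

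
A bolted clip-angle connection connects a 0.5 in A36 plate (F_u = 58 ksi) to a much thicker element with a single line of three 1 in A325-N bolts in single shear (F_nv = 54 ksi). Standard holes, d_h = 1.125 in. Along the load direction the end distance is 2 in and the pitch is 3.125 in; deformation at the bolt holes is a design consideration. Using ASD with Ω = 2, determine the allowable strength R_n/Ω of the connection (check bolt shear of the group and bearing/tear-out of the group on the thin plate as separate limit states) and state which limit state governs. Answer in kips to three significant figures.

Bolt shear: A_b = π·1²/4 = 0.7854 in²; R_n = 54 × 0.7854 × 3 × 1 = 127.2 kips → 127.2 / 2 = 63.6 kips.
Bearing (1.2 l_c t F_u ≤ 2.4 d t F_u): upper limit = 2.4·1·0.5·58 = 69.6 kips.
  Edge l_c = 2 − 1.125/2 = 1.438 → r_n = 50.02 kips; interior l_c = 3.125 − 1.125 = 2 → r_n = 69.6 kips.
  R_n,bearing = 1·50.02 + 2·69.6 = 189.2 kips → 189.2 / 2 = 94.6 kips.
Bolt shear governs: 63.6 kips.

63.6 kips (bolt shear governs)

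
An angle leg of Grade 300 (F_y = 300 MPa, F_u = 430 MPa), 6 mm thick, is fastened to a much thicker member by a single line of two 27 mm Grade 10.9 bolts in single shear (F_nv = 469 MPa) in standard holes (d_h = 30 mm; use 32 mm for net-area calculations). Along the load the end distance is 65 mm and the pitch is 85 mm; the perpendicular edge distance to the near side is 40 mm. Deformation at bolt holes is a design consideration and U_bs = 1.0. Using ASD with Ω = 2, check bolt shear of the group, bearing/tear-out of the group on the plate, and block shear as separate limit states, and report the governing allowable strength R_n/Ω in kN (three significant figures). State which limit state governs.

Bolt shear: A_b = π·27²/4 = 572.6 mm²; R_n = 469 × 572.6 × 2 × 1 / 1000 = 537.1 kN → 537.1 / 2 = 269 kN.
Bearing: edge l_c = 50, r_n = 154.8 kN; interior l_c = 55, r_n = 167.2 kN; R_n = 154.8 + 1·167.2 = 322 kN → 161 kN.
Block shear: A_gv = 900, A_nv = 612, A_nt = 144 mm²; R_n = min(0.6F_uA_nv, 0.6F_yA_gv) + U_bs·F_u·A_nt = 219.8 kN → 110 kN.
Block shear governs: 110 kN.

110 kN (block shear governs)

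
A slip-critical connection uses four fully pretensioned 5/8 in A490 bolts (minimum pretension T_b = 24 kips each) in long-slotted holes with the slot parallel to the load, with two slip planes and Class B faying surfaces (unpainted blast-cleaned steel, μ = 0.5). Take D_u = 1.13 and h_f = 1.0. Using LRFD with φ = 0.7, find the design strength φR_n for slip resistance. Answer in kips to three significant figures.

R_n = μ · D_u · h_f · T_b · n_s · n_b = 0.5 × 1.13 × 1.0 × 24 × 2 × 4 = 108.5 kips.
Design strength φR_n = 0.7 × 108.5 = 75.9 kips.

75.9 kips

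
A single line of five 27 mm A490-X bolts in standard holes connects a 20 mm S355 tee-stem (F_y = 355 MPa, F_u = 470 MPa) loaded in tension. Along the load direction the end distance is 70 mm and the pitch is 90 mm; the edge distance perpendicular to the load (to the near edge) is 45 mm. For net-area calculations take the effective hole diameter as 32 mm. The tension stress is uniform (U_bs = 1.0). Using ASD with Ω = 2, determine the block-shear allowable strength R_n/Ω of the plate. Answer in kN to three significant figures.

Shear plane L_v = 70 + 4·90 = 430 mm; A_gv = 430 × 20 = 8600 mm².
A_nv = (430 − 4.5·32) × 20 = 5720 mm².
A_nt = (45 − 0.5·32) × 20 = 580 mm².
0.6 F_u A_nv = 1613 kN; 0.6 F_y A_gv = 1832 kN → shear rupture governs the shear term.
R_n = 1613 + 1.0 × 470 × 580 / 1000 = 1886 kN.
Allowable strength R_n/Ω = 1886 / 2 = 943 kN.

943 kN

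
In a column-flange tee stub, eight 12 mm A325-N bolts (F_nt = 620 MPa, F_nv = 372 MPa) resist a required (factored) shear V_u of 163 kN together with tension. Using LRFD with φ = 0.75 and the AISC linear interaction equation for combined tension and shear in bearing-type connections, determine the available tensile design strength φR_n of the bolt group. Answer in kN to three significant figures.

A_b = π·12²/4 = 113.1 mm²; f_rv = 163 × 1000 / (8 × 113.1) = 180.2 MPa.
F'_nt = 1.3 F_nt − (F_nt / φF_nv) f_rv = 1.3·620 − (620/(0.75·372))·180.2 = 405.7 MPa, capped at F_nt → F'_nt = 405.7 MPa.
R_n = F'_nt · A_b · n = 405.7 × 113.1 × 8 / 1000 = 367 kN.
Design strength φR_n = 0.75 × 367 = 275 kN.

275 kN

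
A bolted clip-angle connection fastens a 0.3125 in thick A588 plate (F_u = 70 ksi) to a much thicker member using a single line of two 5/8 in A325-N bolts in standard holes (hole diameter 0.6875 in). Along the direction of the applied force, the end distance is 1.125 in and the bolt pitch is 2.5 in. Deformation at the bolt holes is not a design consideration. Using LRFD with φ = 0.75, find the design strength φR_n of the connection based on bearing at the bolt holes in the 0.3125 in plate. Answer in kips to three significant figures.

Per bolt r_n = 1.5 l_c t F_u ≤ 3.0 d t F_u; upper limit = 3.0 × 0.625 × 0.3125 × 70 = 41.02 kips.
Edge bolt: l_c = 1.125 − 0.6875/2 = 0.7812 in → 1.5 × 0.7812 × 0.3125 × 70 = 25.63 → r_n = 25.63 kips.
Interior bolts: l_c = 2.5 − 0.6875 = 1.812 in → 1.5 × 1.812 × 0.3125 × 70 = 59.47 → r_n = 41.02 kips.
R_n = 1 × 25.63 + 1 × 41.02 = 66.65 kips.
Design strength φR_n = 0.75 × 66.65 = 50 kips.

50 kips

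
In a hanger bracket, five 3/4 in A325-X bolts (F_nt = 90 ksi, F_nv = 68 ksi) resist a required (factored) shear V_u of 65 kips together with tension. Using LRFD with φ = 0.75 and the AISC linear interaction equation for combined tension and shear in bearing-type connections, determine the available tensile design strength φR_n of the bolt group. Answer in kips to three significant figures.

108 kips

A_b = π·0.75²/4 = 0.4418 in²; f_rv = 65 / (5 × 0.4418) = 29.43 ksi.
F'_nt = 1.3 F_nt − (F_nt / φF_nv) f_rv = 1.3·90 − (90/(0.75·68))·29.43 = 65.07 ksi, capped at F_nt → F'_nt = 65.07 ksi.
R_n = F'_nt · A_b · n = 65.07 × 0.4418 × 5 = 143.7 kips.
Design strength φR_n = 0.75 × 143.7 = 108 kips.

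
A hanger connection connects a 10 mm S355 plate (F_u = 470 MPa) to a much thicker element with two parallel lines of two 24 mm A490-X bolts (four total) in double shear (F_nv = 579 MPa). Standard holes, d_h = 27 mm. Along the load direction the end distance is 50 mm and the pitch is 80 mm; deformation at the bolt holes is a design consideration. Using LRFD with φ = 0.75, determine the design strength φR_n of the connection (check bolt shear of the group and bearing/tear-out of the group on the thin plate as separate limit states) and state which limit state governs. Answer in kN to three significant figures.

Bolt shear: A_b = π·24²/4 = 452.4 mm²; R_n = 579 × 452.4 × 4 × 2 / 1000 = 2095 kN → 0.75 × 2095 = 1570 kN.
Bearing (1.2 l_c t F_u ≤ 2.4 d t F_u): upper limit = 2.4·24·10·470 / 1000 = 270.7 kN.
  Edge l_c = 50 − 27/2 = 36.5 → r_n = 205.9 kN; interior l_c = 80 − 27 = 53 → r_n = 270.7 kN.
  R_n,bearing = 2·205.9 + 2·270.7 = 953.2 kN → 0.75 × 953.2 = 715 kN.
Bearing governs: 715 kN.

715 kN (bearing governs)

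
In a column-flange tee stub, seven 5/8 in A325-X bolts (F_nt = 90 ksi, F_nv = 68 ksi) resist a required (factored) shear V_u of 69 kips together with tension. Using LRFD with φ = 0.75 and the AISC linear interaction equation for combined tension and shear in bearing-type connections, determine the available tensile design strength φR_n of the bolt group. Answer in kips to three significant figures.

97.1 kips

A_b = π·0.625²/4 = 0.3068 in²; f_rv = 69 / (7 × 0.3068) = 32.13 ksi.
F'_nt = 1.3 F_nt − (F_nt / φF_nv) f_rv = 1.3·90 − (90/(0.75·68))·32.13 = 60.3 ksi, capped at F_nt → F'_nt = 60.3 ksi.
R_n = F'_nt · A_b · n = 60.3 × 0.3068 × 7 = 129.5 kips.
Design strength φR_n = 0.75 × 129.5 = 97.1 kips.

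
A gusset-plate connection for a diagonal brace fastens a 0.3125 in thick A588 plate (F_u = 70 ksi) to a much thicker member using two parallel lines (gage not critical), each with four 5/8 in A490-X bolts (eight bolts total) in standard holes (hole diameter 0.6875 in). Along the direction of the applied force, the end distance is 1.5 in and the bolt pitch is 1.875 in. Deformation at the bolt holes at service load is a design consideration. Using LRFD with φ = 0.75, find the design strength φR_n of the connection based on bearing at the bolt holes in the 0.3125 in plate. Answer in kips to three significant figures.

186 kips

Per bolt r_n = 1.2 l_c t F_u ≤ 2.4 d t F_u; upper limit = 2.4 × 0.625 × 0.3125 × 70 = 32.81 kips.
Edge bolt: l_c = 1.5 − 0.6875/2 = 1.156 in → 1.2 × 1.156 × 0.3125 × 70 = 30.35 → r_n = 30.35 kips.
Interior bolts: l_c = 1.875 − 0.6875 = 1.188 in → 1.2 × 1.188 × 0.3125 × 70 = 31.17 → r_n = 31.17 kips.
R_n = 2 × 30.35 + 6 × 31.17 = 247.7 kips.
Design strength φR_n = 0.75 × 247.7 = 186 kips.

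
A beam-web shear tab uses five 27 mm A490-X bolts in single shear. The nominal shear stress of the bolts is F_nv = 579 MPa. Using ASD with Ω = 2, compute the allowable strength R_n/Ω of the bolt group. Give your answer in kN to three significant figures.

A_b = π × 27² / 4 = 572.6 mm².
R_n = F_nv · A_b · n · n_s = 579 × 572.6 × 5 × 1 / 1000 = 1658 kN.
Allowable strength R_n/Ω = 1658 / 2 = 829 kN.

829 kN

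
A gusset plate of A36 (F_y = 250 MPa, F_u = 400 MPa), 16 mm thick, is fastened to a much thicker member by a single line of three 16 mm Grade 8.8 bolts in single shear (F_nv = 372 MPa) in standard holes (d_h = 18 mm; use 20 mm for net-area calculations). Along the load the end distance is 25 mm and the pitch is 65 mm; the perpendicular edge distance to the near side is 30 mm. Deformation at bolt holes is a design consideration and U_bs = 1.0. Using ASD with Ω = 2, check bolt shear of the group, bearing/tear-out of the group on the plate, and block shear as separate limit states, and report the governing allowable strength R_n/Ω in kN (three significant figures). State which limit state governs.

112 kN (bolt shear governs)

Bolt shear: A_b = π·16²/4 = 201.1 mm²; R_n = 372 × 201.1 × 3 × 1 / 1000 = 224.4 kN → 224.4 / 2 = 112 kN.
Bearing: edge l_c = 16, r_n = 122.9 kN; interior l_c = 47, r_n = 245.8 kN; R_n = 122.9 + 2·245.8 = 614.4 kN → 307 kN.
Block shear: A_gv = 2480, A_nv = 1680, A_nt = 320 mm²; R_n = min(0.6F_uA_nv, 0.6F_yA_gv) + U_bs·F_u·A_nt = 500 kN → 250 kN.
Bolt shear governs: 112 kN.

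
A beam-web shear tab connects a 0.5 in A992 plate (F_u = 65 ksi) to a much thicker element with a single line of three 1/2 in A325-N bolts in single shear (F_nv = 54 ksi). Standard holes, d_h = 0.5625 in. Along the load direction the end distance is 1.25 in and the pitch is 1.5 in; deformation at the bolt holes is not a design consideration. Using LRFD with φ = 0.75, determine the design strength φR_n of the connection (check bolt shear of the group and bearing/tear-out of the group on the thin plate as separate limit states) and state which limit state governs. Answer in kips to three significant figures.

23.9 kips (bolt shear governs)

Bolt shear: A_b = π·0.5²/4 = 0.1963 in²; R_n = 54 × 0.1963 × 3 × 1 = 31.81 kips → 0.75 × 31.81 = 23.9 kips.
Bearing (1.5 l_c t F_u ≤ 3.0 d t F_u): upper limit = 3.0·0.5·0.5·65 = 48.75 kips.
  Edge l_c = 1.25 − 0.5625/2 = 0.9688 → r_n = 47.23 kips; interior l_c = 1.5 − 0.5625 = 0.9375 → r_n = 45.7 kips.
  R_n,bearing = 1·47.23 + 2·45.7 = 138.6 kips → 0.75 × 138.6 = 104 kips.
Bolt shear governs: 23.9 kips.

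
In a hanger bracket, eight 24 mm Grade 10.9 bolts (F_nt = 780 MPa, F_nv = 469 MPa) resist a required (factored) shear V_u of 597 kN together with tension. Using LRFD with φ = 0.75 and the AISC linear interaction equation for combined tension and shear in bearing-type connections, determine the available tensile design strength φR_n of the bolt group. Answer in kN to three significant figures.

1760 kN

A_b = π·24²/4 = 452.4 mm²; f_rv = 597 × 1000 / (8 × 452.4) = 165 MPa.
F'_nt = 1.3 F_nt − (F_nt / φF_nv) f_rv = 1.3·780 − (780/(0.75·469))·165 = 648.2 MPa, capped at F_nt → F'_nt = 648.2 MPa.
R_n = F'_nt · A_b · n = 648.2 × 452.4 × 8 / 1000 = 2346 kN.
Design strength φR_n = 0.75 × 2346 = 1760 kN.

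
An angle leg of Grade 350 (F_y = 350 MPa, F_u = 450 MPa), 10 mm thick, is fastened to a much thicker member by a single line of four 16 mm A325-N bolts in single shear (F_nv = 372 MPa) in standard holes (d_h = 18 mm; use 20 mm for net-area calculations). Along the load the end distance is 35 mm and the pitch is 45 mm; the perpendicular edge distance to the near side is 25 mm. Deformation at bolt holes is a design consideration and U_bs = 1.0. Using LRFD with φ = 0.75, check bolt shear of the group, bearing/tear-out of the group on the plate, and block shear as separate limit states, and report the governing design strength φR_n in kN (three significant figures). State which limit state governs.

224 kN (bolt shear governs)

Bolt shear: A_b = π·16²/4 = 201.1 mm²; R_n = 372 × 201.1 × 4 × 1 / 1000 = 299.2 kN → 0.75 × 299.2 = 224 kN.
Bearing: edge l_c = 26, r_n = 140.4 kN; interior l_c = 27, r_n = 145.8 kN; R_n = 140.4 + 3·145.8 = 577.8 kN → 433 kN.
Block shear: A_gv = 1700, A_nv = 1000, A_nt = 150 mm²; R_n = min(0.6F_uA_nv, 0.6F_yA_gv) + U_bs·F_u·A_nt = 337.5 kN → 253 kN.
Bolt shear governs: 224 kN.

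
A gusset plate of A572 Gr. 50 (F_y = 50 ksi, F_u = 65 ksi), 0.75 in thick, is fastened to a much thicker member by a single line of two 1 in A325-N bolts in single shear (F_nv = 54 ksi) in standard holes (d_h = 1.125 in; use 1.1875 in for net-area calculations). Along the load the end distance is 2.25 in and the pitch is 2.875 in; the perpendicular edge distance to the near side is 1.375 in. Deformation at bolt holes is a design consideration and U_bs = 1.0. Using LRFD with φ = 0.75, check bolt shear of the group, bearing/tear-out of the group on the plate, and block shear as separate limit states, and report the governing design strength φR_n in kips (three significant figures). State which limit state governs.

Bolt shear: A_b = π·1²/4 = 0.7854 in²; R_n = 54 × 0.7854 × 2 × 1 = 84.82 kips → 0.75 × 84.82 = 63.6 kips.
Bearing: edge l_c = 1.688, r_n = 98.72 kips; interior l_c = 1.75, r_n = 102.4 kips; R_n = 98.72 + 1·102.4 = 201.1 kips → 151 kips.
Block shear: A_gv = 3.844, A_nv = 2.508, A_nt = 0.5859 in²; R_n = min(0.6F_uA_nv, 0.6F_yA_gv) + U_bs·F_u·A_nt = 135.9 kips → 102 kips.
Bolt shear governs: 63.6 kips.

63.6 kips (bolt shear governs)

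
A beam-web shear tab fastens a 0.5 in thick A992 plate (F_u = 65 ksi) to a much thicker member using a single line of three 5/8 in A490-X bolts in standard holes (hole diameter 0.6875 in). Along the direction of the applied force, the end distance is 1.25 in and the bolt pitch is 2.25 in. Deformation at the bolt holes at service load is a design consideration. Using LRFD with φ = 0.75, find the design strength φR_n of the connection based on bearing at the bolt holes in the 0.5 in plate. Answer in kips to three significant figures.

Per bolt r_n = 1.2 l_c t F_u ≤ 2.4 d t F_u; upper limit = 2.4 × 0.625 × 0.5 × 65 = 48.75 kips.
Edge bolt: l_c = 1.25 − 0.6875/2 = 0.9062 in → 1.2 × 0.9062 × 0.5 × 65 = 35.34 → r_n = 35.34 kips.
Interior bolts: l_c = 2.25 − 0.6875 = 1.562 in → 1.2 × 1.562 × 0.5 × 65 = 60.94 → r_n = 48.75 kips.
R_n = 1 × 35.34 + 2 × 48.75 = 132.8 kips.
Design strength φR_n = 0.75 × 132.8 = 99.6 kips.

99.6 kips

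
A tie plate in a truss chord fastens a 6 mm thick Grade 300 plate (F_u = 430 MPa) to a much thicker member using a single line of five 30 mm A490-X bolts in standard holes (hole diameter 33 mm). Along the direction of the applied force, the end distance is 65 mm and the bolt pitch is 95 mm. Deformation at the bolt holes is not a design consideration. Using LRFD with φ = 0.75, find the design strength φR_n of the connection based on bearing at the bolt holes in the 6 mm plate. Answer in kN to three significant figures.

837 kN

Per bolt r_n = 1.5 l_c t F_u ≤ 3.0 d t F_u; upper limit = 3.0 × 30 × 6 × 430 / 1000 = 232.2 kN.
Edge bolt: l_c = 65 − 33/2 = 48.5 mm → 1.5 × 48.5 × 6 × 430 / 1000 = 187.7 → r_n = 187.7 kN.
Interior bolts: l_c = 95 − 33 = 62 mm → 1.5 × 62 × 6 × 430 / 1000 = 239.9 → r_n = 232.2 kN.
R_n = 1 × 187.7 + 4 × 232.2 = 1116 kN.
Design strength φR_n = 0.75 × 1116 = 837 kN.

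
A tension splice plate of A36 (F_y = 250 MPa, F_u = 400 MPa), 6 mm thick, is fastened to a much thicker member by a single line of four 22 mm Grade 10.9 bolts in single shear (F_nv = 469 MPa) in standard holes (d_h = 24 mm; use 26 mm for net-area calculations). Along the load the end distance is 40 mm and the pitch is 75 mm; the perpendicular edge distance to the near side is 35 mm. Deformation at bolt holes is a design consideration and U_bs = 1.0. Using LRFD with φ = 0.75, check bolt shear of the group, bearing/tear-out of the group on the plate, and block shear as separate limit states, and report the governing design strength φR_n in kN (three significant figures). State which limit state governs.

218 kN (block shear governs)

Bolt shear: A_b = π·22²/4 = 380.1 mm²; R_n = 469 × 380.1 × 4 × 1 / 1000 = 713.1 kN → 0.75 × 713.1 = 535 kN.
Bearing: edge l_c = 28, r_n = 80.64 kN; interior l_c = 51, r_n = 126.7 kN; R_n = 80.64 + 3·126.7 = 460.8 kN → 346 kN.
Block shear: A_gv = 1590, A_nv = 1044, A_nt = 132 mm²; R_n = min(0.6F_uA_nv, 0.6F_yA_gv) + U_bs·F_u·A_nt = 291.3 kN → 218 kN.
Block shear governs: 218 kN.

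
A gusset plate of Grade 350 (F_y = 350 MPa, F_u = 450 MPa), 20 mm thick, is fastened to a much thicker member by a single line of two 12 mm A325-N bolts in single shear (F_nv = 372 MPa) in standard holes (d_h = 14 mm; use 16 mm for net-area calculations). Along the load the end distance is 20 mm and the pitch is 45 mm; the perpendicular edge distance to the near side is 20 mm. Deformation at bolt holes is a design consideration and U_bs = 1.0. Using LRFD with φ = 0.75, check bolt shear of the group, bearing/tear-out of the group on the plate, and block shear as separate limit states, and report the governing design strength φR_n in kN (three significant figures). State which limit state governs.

Bolt shear: A_b = π·12²/4 = 113.1 mm²; R_n = 372 × 113.1 × 2 × 1 / 1000 = 84.14 kN → 0.75 × 84.14 = 63.1 kN.
Bearing: edge l_c = 13, r_n = 140.4 kN; interior l_c = 31, r_n = 259.2 kN; R_n = 140.4 + 1·259.2 = 399.6 kN → 300 kN.
Block shear: A_gv = 1300, A_nv = 820, A_nt = 240 mm²; R_n = min(0.6F_uA_nv, 0.6F_yA_gv) + U_bs·F_u·A_nt = 329.4 kN → 247 kN.
Bolt shear governs: 63.1 kN.

63.1 kN (bolt shear governs)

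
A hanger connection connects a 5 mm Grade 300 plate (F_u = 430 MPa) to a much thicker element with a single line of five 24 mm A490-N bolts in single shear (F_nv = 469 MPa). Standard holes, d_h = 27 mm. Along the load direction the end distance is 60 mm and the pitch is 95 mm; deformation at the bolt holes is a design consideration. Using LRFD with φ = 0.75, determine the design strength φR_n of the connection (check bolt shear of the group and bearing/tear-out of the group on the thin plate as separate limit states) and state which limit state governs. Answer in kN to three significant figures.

Bolt shear: A_b = π·24²/4 = 452.4 mm²; R_n = 469 × 452.4 × 5 × 1 / 1000 = 1061 kN → 0.75 × 1061 = 796 kN.
Bearing (1.2 l_c t F_u ≤ 2.4 d t F_u): upper limit = 2.4·24·5·430 / 1000 = 123.8 kN.
  Edge l_c = 60 − 27/2 = 46.5 → r_n = 120 kN; interior l_c = 95 − 27 = 68 → r_n = 123.8 kN.
  R_n,bearing = 1·120 + 4·123.8 = 615.3 kN → 0.75 × 615.3 = 461 kN.
Bearing governs: 461 kN.

461 kN (bearing governs)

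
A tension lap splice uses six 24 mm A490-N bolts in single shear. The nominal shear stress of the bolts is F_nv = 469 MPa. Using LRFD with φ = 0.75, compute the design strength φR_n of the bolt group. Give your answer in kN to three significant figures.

A_b = π × 24² / 4 = 452.4 mm².
R_n = F_nv · A_b · n · n_s = 469 × 452.4 × 6 × 1 / 1000 = 1273 kN.
Design strength φR_n = 0.75 × 1273 = 955 kN.

955 kN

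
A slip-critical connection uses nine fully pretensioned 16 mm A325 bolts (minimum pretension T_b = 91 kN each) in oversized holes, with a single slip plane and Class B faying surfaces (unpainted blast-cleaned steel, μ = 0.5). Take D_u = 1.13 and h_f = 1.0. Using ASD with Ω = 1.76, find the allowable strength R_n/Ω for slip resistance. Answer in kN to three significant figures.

263 kN

R_n = μ · D_u · h_f · T_b · n_s · n_b = 0.5 × 1.13 × 1.0 × 91 × 1 × 9 = 462.7 kN.
Allowable strength R_n/Ω = 462.7 / 1.76 = 263 kN.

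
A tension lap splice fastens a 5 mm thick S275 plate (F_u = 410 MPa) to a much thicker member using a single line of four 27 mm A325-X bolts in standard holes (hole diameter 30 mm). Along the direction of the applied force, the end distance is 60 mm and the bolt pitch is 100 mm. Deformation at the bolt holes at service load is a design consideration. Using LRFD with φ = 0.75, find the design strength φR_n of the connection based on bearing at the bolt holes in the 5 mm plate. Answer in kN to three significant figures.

Per bolt r_n = 1.2 l_c t F_u ≤ 2.4 d t F_u; upper limit = 2.4 × 27 × 5 × 410 / 1000 = 132.8 kN.
Edge bolt: l_c = 60 − 30/2 = 45 mm → 1.2 × 45 × 5 × 410 / 1000 = 110.7 → r_n = 110.7 kN.
Interior bolts: l_c = 100 − 30 = 70 mm → 1.2 × 70 × 5 × 410 / 1000 = 172.2 → r_n = 132.8 kN.
R_n = 1 × 110.7 + 3 × 132.8 = 509.2 kN.
Design strength φR_n = 0.75 × 509.2 = 382 kN.

382 kN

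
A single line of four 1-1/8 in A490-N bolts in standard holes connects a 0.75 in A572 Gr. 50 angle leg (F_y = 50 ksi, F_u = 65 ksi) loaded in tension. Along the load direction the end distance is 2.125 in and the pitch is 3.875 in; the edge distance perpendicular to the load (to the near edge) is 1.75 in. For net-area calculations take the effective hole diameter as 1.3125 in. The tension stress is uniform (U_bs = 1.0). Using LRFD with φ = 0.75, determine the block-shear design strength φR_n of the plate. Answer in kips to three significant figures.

Shear plane L_v = 2.125 + 3·3.875 = 13.75 in; A_gv = 13.75 × 0.75 = 10.31 in².
A_nv = (13.75 − 3.5·1.3125) × 0.75 = 6.867 in².
A_nt = (1.75 − 0.5·1.3125) × 0.75 = 0.8203 in².
0.6 F_u A_nv = 267.8 kips; 0.6 F_y A_gv = 309.4 kips → shear rupture governs the shear term.
R_n = 267.8 + 1.0 × 65 × 0.8203 = 321.1 kips.
Design strength φR_n = 0.75 × 321.1 = 241 kips.

241 kips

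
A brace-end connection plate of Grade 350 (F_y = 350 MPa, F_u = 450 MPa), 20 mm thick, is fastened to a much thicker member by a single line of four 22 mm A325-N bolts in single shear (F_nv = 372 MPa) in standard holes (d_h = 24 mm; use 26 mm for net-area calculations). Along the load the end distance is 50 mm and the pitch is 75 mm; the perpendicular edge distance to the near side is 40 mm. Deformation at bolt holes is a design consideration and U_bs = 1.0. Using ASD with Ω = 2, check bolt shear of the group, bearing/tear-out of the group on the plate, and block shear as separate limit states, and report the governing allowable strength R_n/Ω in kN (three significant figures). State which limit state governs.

Bolt shear: A_b = π·22²/4 = 380.1 mm²; R_n = 372 × 380.1 × 4 × 1 / 1000 = 565.6 kN → 565.6 / 2 = 283 kN.
Bearing: edge l_c = 38, r_n = 410.4 kN; interior l_c = 51, r_n = 475.2 kN; R_n = 410.4 + 3·475.2 = 1836 kN → 918 kN.
Block shear: A_gv = 5500, A_nv = 3680, A_nt = 540 mm²; R_n = min(0.6F_uA_nv, 0.6F_yA_gv) + U_bs·F_u·A_nt = 1237 kN → 618 kN.
Bolt shear governs: 283 kN.

283 kN (bolt shear governs)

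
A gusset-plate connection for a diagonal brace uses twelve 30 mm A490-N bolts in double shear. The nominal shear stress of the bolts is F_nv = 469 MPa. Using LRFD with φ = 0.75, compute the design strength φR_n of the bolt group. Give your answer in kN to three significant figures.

5970 kN

A_b = π × 30² / 4 = 706.9 mm².
R_n = F_nv · A_b · n · n_s = 469 × 706.9 × 12 × 2 / 1000 = 7956 kN.
Design strength φR_n = 0.75 × 7956 = 5970 kN.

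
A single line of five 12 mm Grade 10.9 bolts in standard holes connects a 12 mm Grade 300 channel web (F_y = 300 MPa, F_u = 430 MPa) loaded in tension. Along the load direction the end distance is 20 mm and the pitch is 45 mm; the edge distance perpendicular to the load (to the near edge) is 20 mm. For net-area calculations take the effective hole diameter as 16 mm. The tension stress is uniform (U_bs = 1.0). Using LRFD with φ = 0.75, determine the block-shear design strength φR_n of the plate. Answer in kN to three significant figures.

344 kN

Shear plane L_v = 20 + 4·45 = 200 mm; A_gv = 200 × 12 = 2400 mm².
A_nv = (200 − 4.5·16) × 12 = 1536 mm².
A_nt = (20 − 0.5·16) × 12 = 144 mm².
0.6 F_u A_nv = 396.3 kN; 0.6 F_y A_gv = 432 kN → shear rupture governs the shear term.
R_n = 396.3 + 1.0 × 430 × 144 / 1000 = 458.2 kN.
Design strength φR_n = 0.75 × 458.2 = 344 kN.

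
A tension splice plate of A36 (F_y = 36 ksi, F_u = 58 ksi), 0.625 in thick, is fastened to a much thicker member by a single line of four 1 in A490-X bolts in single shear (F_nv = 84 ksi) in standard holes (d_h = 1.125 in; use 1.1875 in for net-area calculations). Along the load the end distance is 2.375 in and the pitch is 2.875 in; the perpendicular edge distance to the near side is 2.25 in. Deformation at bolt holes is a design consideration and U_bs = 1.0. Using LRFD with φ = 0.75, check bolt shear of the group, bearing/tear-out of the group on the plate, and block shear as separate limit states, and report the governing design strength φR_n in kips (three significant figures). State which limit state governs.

Bolt shear: A_b = π·1²/4 = 0.7854 in²; R_n = 84 × 0.7854 × 4 × 1 = 263.9 kips → 0.75 × 263.9 = 198 kips.
Bearing: edge l_c = 1.812, r_n = 78.84 kips; interior l_c = 1.75, r_n = 76.12 kips; R_n = 78.84 + 3·76.12 = 307.2 kips → 230 kips.
Block shear: A_gv = 6.875, A_nv = 4.277, A_nt = 1.035 in²; R_n = min(0.6F_uA_nv, 0.6F_yA_gv) + U_bs·F_u·A_nt = 208.5 kips → 156 kips.
Block shear governs: 156 kips.

156 kips (block shear governs)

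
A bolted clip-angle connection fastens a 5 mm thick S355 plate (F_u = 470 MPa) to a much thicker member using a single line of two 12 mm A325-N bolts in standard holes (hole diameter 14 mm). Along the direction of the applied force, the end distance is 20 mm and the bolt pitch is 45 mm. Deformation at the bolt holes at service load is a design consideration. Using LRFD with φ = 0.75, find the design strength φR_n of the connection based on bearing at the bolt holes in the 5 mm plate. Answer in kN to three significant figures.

Per bolt r_n = 1.2 l_c t F_u ≤ 2.4 d t F_u; upper limit = 2.4 × 12 × 5 × 470 / 1000 = 67.68 kN.
Edge bolt: l_c = 20 − 14/2 = 13 mm → 1.2 × 13 × 5 × 470 / 1000 = 36.66 → r_n = 36.66 kN.
Interior bolts: l_c = 45 − 14 = 31 mm → 1.2 × 31 × 5 × 470 / 1000 = 87.42 → r_n = 67.68 kN.
R_n = 1 × 36.66 + 1 × 67.68 = 104.3 kN.
Design strength φR_n = 0.75 × 104.3 = 78.3 kN.

78.3 kN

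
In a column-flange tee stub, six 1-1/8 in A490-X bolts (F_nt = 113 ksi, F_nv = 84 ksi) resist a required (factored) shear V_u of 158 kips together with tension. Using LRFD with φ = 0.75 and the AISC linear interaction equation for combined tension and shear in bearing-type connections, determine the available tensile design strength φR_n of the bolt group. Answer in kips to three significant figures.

A_b = π·1.125²/4 = 0.994 in²; f_rv = 158 / (6 × 0.994) = 26.49 ksi.
F'_nt = 1.3 F_nt − (F_nt / φF_nv) f_rv = 1.3·113 − (113/(0.75·84))·26.49 = 99.38 ksi, capped at F_nt → F'_nt = 99.38 ksi.
R_n = F'_nt · A_b · n = 99.38 × 0.994 × 6 = 592.7 kips.
Design strength φR_n = 0.75 × 592.7 = 445 kips.

445 kips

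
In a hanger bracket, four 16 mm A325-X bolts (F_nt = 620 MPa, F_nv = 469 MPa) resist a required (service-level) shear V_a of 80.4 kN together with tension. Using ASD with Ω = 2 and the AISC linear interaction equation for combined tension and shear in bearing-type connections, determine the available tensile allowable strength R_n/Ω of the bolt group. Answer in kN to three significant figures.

A_b = π·16²/4 = 201.1 mm²; f_rv = 80.4 × 1000 / (4 × 201.1) = 99.97 MPa.
F'_nt = 1.3 F_nt − (Ω F_nt / F_nv) f_rv = 1.3·620 − (2·620/469)·99.97 = 541.7 MPa, capped at F_nt → F'_nt = 541.7 MPa.
R_n = F'_nt · A_b · n = 541.7 × 201.1 × 4 / 1000 = 435.7 kN.
Allowable strength R_n/Ω = 435.7 / 2 = 218 kN.

218 kN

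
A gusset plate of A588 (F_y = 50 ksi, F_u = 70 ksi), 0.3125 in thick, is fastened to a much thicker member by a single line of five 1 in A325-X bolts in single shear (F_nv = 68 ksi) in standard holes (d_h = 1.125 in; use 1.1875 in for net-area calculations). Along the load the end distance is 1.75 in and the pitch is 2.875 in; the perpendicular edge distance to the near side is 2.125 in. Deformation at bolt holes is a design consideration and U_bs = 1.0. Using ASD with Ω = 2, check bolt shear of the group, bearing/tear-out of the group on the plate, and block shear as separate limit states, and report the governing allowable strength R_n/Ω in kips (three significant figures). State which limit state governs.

68.6 kips (block shear governs)

Bolt shear: A_b = π·1²/4 = 0.7854 in²; R_n = 68 × 0.7854 × 5 × 1 = 267 kips → 267 / 2 = 134 kips.
Bearing: edge l_c = 1.188, r_n = 31.17 kips; interior l_c = 1.75, r_n = 45.94 kips; R_n = 31.17 + 4·45.94 = 214.9 kips → 107 kips.
Block shear: A_gv = 4.141, A_nv = 2.471, A_nt = 0.4785 in²; R_n = min(0.6F_uA_nv, 0.6F_yA_gv) + U_bs·F_u·A_nt = 137.3 kips → 68.6 kips.
Block shear governs: 68.6 kips.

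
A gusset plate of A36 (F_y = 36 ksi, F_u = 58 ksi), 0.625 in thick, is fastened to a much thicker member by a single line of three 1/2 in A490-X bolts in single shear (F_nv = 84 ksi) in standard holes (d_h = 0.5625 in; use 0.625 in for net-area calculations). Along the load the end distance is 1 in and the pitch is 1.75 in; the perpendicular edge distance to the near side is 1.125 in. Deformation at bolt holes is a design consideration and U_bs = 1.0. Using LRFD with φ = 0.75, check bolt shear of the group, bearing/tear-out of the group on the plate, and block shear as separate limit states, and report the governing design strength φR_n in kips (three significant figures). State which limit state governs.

37.1 kips (bolt shear governs)

Bolt shear: A_b = π·0.5²/4 = 0.1963 in²; R_n = 84 × 0.1963 × 3 × 1 = 49.48 kips → 0.75 × 49.48 = 37.1 kips.
Bearing: edge l_c = 0.7188, r_n = 31.27 kips; interior l_c = 1.188, r_n = 43.5 kips; R_n = 31.27 + 2·43.5 = 118.3 kips → 88.7 kips.
Block shear: A_gv = 2.812, A_nv = 1.836, A_nt = 0.5078 in²; R_n = min(0.6F_uA_nv, 0.6F_yA_gv) + U_bs·F_u·A_nt = 90.2 kips → 67.7 kips.
Bolt shear governs: 37.1 kips.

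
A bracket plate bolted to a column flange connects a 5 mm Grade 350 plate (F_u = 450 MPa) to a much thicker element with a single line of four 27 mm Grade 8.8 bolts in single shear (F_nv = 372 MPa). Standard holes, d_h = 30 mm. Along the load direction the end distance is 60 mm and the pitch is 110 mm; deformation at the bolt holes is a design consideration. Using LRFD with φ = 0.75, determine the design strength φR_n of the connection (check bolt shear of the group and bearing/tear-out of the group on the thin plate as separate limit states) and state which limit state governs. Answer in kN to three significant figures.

Bolt shear: A_b = π·27²/4 = 572.6 mm²; R_n = 372 × 572.6 × 4 × 1 / 1000 = 852 kN → 0.75 × 852 = 639 kN.
Bearing (1.2 l_c t F_u ≤ 2.4 d t F_u): upper limit = 2.4·27·5·450 / 1000 = 145.8 kN.
  Edge l_c = 60 − 30/2 = 45 → r_n = 121.5 kN; interior l_c = 110 − 30 = 80 → r_n = 145.8 kN.
  R_n,bearing = 1·121.5 + 3·145.8 = 558.9 kN → 0.75 × 558.9 = 419 kN.
Bearing governs: 419 kN.

419 kN (bearing governs)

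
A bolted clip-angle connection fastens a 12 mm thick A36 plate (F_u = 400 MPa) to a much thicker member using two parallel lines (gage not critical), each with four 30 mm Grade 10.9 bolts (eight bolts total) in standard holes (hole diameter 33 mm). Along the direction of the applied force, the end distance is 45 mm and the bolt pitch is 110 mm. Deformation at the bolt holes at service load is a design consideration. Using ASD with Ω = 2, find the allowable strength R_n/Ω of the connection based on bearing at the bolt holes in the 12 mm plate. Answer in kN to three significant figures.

Per bolt r_n = 1.2 l_c t F_u ≤ 2.4 d t F_u; upper limit = 2.4 × 30 × 12 × 400 / 1000 = 345.6 kN.
Edge bolt: l_c = 45 − 33/2 = 28.5 mm → 1.2 × 28.5 × 12 × 400 / 1000 = 164.2 → r_n = 164.2 kN.
Interior bolts: l_c = 110 − 33 = 77 mm → 1.2 × 77 × 12 × 400 / 1000 = 443.5 → r_n = 345.6 kN.
R_n = 2 × 164.2 + 6 × 345.6 = 2402 kN.
Allowable strength R_n/Ω = 2402 / 2 = 1200 kN.

1200 kN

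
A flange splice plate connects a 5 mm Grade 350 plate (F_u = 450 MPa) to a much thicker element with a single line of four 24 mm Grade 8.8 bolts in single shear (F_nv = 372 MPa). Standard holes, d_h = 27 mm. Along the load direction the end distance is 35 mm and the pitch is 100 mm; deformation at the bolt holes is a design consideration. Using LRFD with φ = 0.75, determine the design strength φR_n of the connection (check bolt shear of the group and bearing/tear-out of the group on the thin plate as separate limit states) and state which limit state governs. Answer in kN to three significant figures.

335 kN (bearing governs)

Bolt shear: A_b = π·24²/4 = 452.4 mm²; R_n = 372 × 452.4 × 4 × 1 / 1000 = 673.2 kN → 0.75 × 673.2 = 505 kN.
Bearing (1.2 l_c t F_u ≤ 2.4 d t F_u): upper limit = 2.4·24·5·450 / 1000 = 129.6 kN.
  Edge l_c = 35 − 27/2 = 21.5 → r_n = 58.05 kN; interior l_c = 100 − 27 = 73 → r_n = 129.6 kN.
  R_n,bearing = 1·58.05 + 3·129.6 = 446.8 kN → 0.75 × 446.8 = 335 kN.
Bearing governs: 335 kN.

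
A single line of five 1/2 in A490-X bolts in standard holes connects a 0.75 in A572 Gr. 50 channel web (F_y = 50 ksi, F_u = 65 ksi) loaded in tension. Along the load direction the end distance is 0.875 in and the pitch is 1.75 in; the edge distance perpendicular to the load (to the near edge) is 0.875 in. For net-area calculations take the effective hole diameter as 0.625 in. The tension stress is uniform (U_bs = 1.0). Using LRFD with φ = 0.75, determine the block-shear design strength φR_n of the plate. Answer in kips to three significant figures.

Shear plane L_v = 0.875 + 4·1.75 = 7.875 in; A_gv = 7.875 × 0.75 = 5.906 in².
A_nv = (7.875 − 4.5·0.625) × 0.75 = 3.797 in².
A_nt = (0.875 − 0.5·0.625) × 0.75 = 0.4219 in².
0.6 F_u A_nv = 148.1 kips; 0.6 F_y A_gv = 177.2 kips → shear rupture governs the shear term.
R_n = 148.1 + 1.0 × 65 × 0.4219 = 175.5 kips.
Design strength φR_n = 0.75 × 175.5 = 132 kips.

132 kips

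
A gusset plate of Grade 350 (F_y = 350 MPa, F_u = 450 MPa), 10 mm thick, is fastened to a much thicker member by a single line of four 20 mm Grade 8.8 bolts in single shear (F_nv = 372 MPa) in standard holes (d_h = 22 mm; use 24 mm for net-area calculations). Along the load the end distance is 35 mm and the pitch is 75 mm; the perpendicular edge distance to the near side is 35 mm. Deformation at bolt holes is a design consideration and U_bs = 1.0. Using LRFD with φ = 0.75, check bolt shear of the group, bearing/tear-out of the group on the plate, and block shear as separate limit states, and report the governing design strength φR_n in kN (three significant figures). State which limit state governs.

351 kN (bolt shear governs)

Bolt shear: A_b = π·20²/4 = 314.2 mm²; R_n = 372 × 314.2 × 4 × 1 / 1000 = 467.5 kN → 0.75 × 467.5 = 351 kN.
Bearing: edge l_c = 24, r_n = 129.6 kN; interior l_c = 53, r_n = 216 kN; R_n = 129.6 + 3·216 = 777.6 kN → 583 kN.
Block shear: A_gv = 2600, A_nv = 1760, A_nt = 230 mm²; R_n = min(0.6F_uA_nv, 0.6F_yA_gv) + U_bs·F_u·A_nt = 578.7 kN → 434 kN.
Bolt shear governs: 351 kN.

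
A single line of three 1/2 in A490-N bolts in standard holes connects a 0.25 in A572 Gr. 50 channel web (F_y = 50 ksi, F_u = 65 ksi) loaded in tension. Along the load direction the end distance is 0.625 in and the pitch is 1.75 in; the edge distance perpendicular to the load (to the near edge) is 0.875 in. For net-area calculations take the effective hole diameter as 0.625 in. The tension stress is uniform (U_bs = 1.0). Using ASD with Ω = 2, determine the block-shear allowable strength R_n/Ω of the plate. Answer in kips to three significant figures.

Shear plane L_v = 0.625 + 2·1.75 = 4.125 in; A_gv = 4.125 × 0.25 = 1.031 in².
A_nv = (4.125 − 2.5·0.625) × 0.25 = 0.6406 in².
A_nt = (0.875 − 0.5·0.625) × 0.25 = 0.1406 in².
0.6 F_u A_nv = 24.98 kips; 0.6 F_y A_gv = 30.94 kips → shear rupture governs the shear term.
R_n = 24.98 + 1.0 × 65 × 0.1406 = 34.12 kips.
Allowable strength R_n/Ω = 34.12 / 2 = 17.1 kips.

17.1 kips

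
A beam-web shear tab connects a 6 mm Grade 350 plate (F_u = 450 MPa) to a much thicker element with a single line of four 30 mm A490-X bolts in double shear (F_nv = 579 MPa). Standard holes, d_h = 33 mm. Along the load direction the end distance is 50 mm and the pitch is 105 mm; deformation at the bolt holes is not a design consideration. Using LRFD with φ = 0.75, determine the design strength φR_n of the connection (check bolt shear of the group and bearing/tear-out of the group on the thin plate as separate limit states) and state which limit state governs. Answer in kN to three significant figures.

Bolt shear: A_b = π·30²/4 = 706.9 mm²; R_n = 579 × 706.9 × 4 × 2 / 1000 = 3274 kN → 0.75 × 3274 = 2460 kN.
Bearing (1.5 l_c t F_u ≤ 3.0 d t F_u): upper limit = 3.0·30·6·450 / 1000 = 243 kN.
  Edge l_c = 50 − 33/2 = 33.5 → r_n = 135.7 kN; interior l_c = 105 − 33 = 72 → r_n = 243 kN.
  R_n,bearing = 1·135.7 + 3·243 = 864.7 kN → 0.75 × 864.7 = 649 kN.
Bearing governs: 649 kN.

649 kN (bearing governs)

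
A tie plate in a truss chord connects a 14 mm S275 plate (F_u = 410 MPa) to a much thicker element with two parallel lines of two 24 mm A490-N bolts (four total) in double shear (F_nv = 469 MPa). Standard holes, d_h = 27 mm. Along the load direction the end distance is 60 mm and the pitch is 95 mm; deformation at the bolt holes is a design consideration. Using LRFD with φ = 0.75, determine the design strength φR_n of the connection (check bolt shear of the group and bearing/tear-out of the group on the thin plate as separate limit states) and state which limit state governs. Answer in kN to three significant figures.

Bolt shear: A_b = π·24²/4 = 452.4 mm²; R_n = 469 × 452.4 × 4 × 2 / 1000 = 1697 kN → 0.75 × 1697 = 1270 kN.
Bearing (1.2 l_c t F_u ≤ 2.4 d t F_u): upper limit = 2.4·24·14·410 / 1000 = 330.6 kN.
  Edge l_c = 60 − 27/2 = 46.5 → r_n = 320.3 kN; interior l_c = 95 − 27 = 68 → r_n = 330.6 kN.
  R_n,bearing = 2·320.3 + 2·330.6 = 1302 kN → 0.75 × 1302 = 976 kN.
Bearing governs: 976 kN.

976 kN (bearing governs)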